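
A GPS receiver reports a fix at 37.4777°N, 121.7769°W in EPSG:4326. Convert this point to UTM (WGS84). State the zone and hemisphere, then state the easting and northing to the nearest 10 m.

Longitude -121.7769° lies in the 6° band [-126°, -120°), giving zone 10; latitude is north of the equator, so 10N.
Zone 10 central meridian λ₀ = 6×10 − 183 = -123°; Δλ = +1.2231°.
Transverse Mercator on WGS84 with k₀ = 0.9996 gives E = 608144.195 m, N = 4148569.713 m.

Zone 10N: E 608140 m, N 4148570 m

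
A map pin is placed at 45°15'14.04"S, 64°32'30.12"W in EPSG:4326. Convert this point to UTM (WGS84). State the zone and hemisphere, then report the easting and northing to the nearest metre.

Zone 20S: E 379028 m, N 4987688 m

Longitude -64.5417° lies in the 6° band [-66°, -60°), giving zone 20; latitude is south of the equator, so 20S.
Zone 20 central meridian λ₀ = 6×20 − 183 = -63°; Δλ = -1.5417°.
Transverse Mercator on WGS84 with k₀ = 0.9996 gives E = 379028.412 m, N = 4987687.828 m.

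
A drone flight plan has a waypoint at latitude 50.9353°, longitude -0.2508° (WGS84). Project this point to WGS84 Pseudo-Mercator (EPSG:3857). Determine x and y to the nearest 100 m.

x -27900 m, y 6609900 m

Web Mercator is spherical with R = a = 6378137 m.
x = R·λ = 6378137 × -0.004377286 = -27918.928 m.
y = R·ln tan(π/4 + φ/2) = 6378137 × 1.036330360 = 6609857.012 m.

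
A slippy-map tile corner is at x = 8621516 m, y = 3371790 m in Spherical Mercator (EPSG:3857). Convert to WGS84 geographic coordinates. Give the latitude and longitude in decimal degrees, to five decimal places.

R = 6378137 m. λ = x/R = 77.44839595°.
φ = 2·arctan(exp(y/R)) − 90° = 2·arctan(1.69664) − 90° = 28.96969930°.

lat 28.96970°, lon 77.44840°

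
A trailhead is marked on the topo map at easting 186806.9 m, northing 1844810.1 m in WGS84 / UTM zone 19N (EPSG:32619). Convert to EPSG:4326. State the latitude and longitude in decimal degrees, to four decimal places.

Zone 19N: λ₀ = -69°, k₀ = 0.9996, false easting 500000 m.
Meridian distance M = (N − FN)/k₀ = 1845548.3 m.
Inverse transverse Mercator on WGS84 gives φ = 16.66510010°, λ = -71.93610038°.

lat 16.6651°, lon -71.9361°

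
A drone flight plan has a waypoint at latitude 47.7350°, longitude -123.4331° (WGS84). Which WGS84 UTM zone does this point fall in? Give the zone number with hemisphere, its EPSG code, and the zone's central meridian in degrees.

UTM zone = ⌊(λ + 180)/6⌋ + 1; -123.4331° ∈ [-126°, -120°) → zone 10.
Hemisphere: N (φ ≥ 0).
Central meridian λ₀ = 6×10 − 183 = -123°.
EPSG code: 32610.

Zone 10N (EPSG:32610), central meridian -123°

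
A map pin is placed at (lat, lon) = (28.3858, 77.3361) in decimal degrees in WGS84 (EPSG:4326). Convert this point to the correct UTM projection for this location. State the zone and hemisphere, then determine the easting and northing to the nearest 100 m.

Longitude 77.3361° lies in the 6° band [72°, 78°), giving zone 43; latitude is north of the equator, so 43N.
Zone 43 central meridian λ₀ = 6×43 − 183 = 75°; Δλ = +2.3361°.
Transverse Mercator on WGS84 with k₀ = 0.9996 gives E = 728902.998 m, N = 3142159.886 m.

Zone 43N: E 728900 m, N 3142200 m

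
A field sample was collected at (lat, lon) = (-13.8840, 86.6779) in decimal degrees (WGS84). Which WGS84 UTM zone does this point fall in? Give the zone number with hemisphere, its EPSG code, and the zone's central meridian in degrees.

UTM zone = ⌊(λ + 180)/6⌋ + 1; 86.6779° ∈ [84°, 90°) → zone 45.
Hemisphere: S (φ < 0).
Central meridian λ₀ = 6×45 − 183 = 87°.
EPSG code: 32745.

Zone 45S (EPSG:32745), central meridian 87°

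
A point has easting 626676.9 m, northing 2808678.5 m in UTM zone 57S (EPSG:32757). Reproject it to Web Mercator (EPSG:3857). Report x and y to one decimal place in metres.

x 17996933.1 m, y -9561719.4 m

Unproject from UTM 57S (λ₀ = 159°) → φ = -64.82229969°, λ = 161.66920057°.
Web Mercator (R = 6378137 m): x = 17996933.085 m, y = -9561719.373 m.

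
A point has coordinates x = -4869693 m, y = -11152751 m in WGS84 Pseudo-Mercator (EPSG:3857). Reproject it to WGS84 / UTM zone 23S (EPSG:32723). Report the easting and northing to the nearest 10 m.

Web Mercator inverse (R = 6378137 m) → φ = -70.25659918°, λ = -43.74519651°.
UTM 23S forward: E = 547305.140 m, N = 2205023.601 m.

E 547310 m, N 2205020 m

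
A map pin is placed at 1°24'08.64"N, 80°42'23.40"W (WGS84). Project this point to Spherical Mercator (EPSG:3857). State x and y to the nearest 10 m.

x -8984210 m, y 156130 m

Web Mercator is spherical with R = a = 6378137 m.
x = R·λ = 6378137 × -1.408594153 = -8984206.484 m.
y = R·ln tan(π/4 + φ/2) = 6378137 × 0.024478942 = 156130.044 m.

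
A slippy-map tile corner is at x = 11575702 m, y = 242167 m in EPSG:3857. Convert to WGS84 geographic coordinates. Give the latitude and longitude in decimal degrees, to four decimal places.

lat 2.1749°, lon 103.9863°

R = 6378137 m. λ = x/R = 103.98630031°.
φ = 2·arctan(exp(y/R)) − 90° = 2·arctan(1.03870) − 90° = 2.17490068°.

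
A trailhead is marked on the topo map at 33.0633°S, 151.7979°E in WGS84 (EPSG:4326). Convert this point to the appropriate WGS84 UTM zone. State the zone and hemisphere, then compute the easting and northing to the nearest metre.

Zone 56S: E 387782 m, N 6341053 m

Longitude 151.7979° lies in the 6° band [150°, 156°), giving zone 56; latitude is south of the equator, so 56S.
Zone 56 central meridian λ₀ = 6×56 − 183 = 153°; Δλ = -1.2021°.
Transverse Mercator on WGS84 with k₀ = 0.9996 gives E = 387781.724 m, N = 6341053.278 m.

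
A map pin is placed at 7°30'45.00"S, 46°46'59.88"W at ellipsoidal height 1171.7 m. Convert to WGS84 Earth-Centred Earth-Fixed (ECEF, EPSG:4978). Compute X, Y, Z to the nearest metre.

WGS84: a = 6378137 m, e² = 0.006694380; N(φ) = a/√(1−e²sin²φ) = 6378501.960 m.
X = (N+h)·cosφ·cosλ = 4331044.470 m; Y = (N+h)·cosφ·sinλ = -4609400.863 m; Z = (N(1−e²)+h)·sinφ = -828511.693 m.

X 4331044 m, Y -4609401 m, Z -828512 m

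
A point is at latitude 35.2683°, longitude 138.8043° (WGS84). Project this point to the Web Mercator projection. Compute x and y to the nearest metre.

Web Mercator is spherical with R = a = 6378137 m.
x = R·λ = 6378137 × 2.422592051 = 15451623.996 m.
y = R·ln tan(π/4 + φ/2) = 6378137 × 0.658562537 = 4200402.083 m.

x 15451624 m, y 4200402 m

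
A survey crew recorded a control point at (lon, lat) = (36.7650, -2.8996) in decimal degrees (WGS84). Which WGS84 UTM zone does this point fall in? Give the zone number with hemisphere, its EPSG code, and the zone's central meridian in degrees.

UTM zone = ⌊(λ + 180)/6⌋ + 1; 36.7650° ∈ [36°, 42°) → zone 37.
Hemisphere: S (φ < 0).
Central meridian λ₀ = 6×37 − 183 = 39°.
EPSG code: 32737.

Zone 37S (EPSG:32737), central meridian 39°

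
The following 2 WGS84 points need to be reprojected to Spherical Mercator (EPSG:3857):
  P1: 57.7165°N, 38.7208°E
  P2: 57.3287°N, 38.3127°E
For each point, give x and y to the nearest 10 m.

Web Mercator: x = R·λ, y = R·ln tan(π/4+φ/2), R = 6378137 m.
P1 (57.7165°, 38.7208°) → (4310379.739, 7907997.349) m.
P2 (57.3287°, 38.3127°) → (4264950.255, 7827600.982) m.

P1: x 4310380 m, y 7908000 m; P2: x 4264950 m, y 7827600 m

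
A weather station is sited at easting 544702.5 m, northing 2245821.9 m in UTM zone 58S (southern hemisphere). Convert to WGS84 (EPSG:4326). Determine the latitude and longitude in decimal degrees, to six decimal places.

Zone 58S: λ₀ = 165°, k₀ = 0.9996, false easting 500000 m, false northing 10000000 m.
Meridian distance M = (N − FN)/k₀ = -7757281.0 m.
Inverse transverse Mercator on WGS84 gives φ = -69.89130009°, λ = 166.16509894°.

lat -69.891300°, lon 166.165099°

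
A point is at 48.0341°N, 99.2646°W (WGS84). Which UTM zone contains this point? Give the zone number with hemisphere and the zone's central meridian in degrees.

UTM zone = ⌊(λ + 180)/6⌋ + 1; -99.2646° ∈ [-102°, -96°) → zone 14.
Hemisphere: N (φ ≥ 0).
Central meridian λ₀ = 6×14 − 183 = -99°.

Zone 14N, central meridian -99°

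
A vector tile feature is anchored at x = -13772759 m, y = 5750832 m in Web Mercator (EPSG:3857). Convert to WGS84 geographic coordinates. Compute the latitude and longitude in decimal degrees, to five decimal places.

R = 6378137 m. λ = x/R = -123.72279914°.
φ = 2·arctan(exp(y/R)) − 90° = 2·arctan(2.46366) − 90° = 45.81549937°.

lat 45.81550°, lon -123.72280°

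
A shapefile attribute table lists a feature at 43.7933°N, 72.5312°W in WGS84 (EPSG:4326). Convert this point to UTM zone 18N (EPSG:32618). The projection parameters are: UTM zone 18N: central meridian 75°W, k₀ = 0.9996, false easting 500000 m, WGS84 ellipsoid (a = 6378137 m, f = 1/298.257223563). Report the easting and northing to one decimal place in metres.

Zone 18 central meridian λ₀ = 6×18 − 183 = -75°; Δλ = +2.4688°.
Transverse Mercator on WGS84 with k₀ = 0.9996 gives E = 698622.399 m, N = 4851877.936 m.

E 698622.4 m, N 4851877.9 m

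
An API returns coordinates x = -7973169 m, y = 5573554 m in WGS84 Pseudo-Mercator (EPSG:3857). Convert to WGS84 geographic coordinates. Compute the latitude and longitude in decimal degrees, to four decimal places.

lat 44.6945°, lon -71.6242°

R = 6378137 m. λ = x/R = -71.62419576°.
φ = 2·arctan(exp(y/R)) − 90° = 2·arctan(2.39613) − 90° = 44.69449806°.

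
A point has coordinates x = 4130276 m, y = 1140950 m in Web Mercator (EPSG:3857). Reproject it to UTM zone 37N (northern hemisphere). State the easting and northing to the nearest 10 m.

Web Mercator inverse (R = 6378137 m) → φ = 10.19509898°, λ = 37.10290058°.
UTM 37N forward: E = 292175.810 m, N = 1127592.602 m.

E 292180 m, N 1127590 m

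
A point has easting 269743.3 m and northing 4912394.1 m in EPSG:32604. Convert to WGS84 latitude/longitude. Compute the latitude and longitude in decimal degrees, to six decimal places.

lat 44.328300°, lon -161.887900°

Zone 4N: λ₀ = -159°, k₀ = 0.9996, false easting 500000 m.
Meridian distance M = (N − FN)/k₀ = 4914359.8 m.
Inverse transverse Mercator on WGS84 gives φ = 44.32830042°, λ = -161.88789984°.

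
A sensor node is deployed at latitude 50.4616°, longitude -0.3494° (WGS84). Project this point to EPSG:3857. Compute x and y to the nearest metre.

x -38895 m, y 6526604 m

Web Mercator is spherical with R = a = 6378137 m.
x = R·λ = 6378137 × -0.006098180 = -38895.030 m.
y = R·ln tan(π/4 + φ/2) = 6378137 × 1.023277479 = 6526603.947 m.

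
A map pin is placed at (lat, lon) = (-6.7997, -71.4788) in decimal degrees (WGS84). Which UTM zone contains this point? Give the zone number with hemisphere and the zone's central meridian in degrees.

Zone 19S, central meridian -69°

UTM zone = ⌊(λ + 180)/6⌋ + 1; -71.4788° ∈ [-72°, -66°) → zone 19.
Hemisphere: S (φ < 0).
Central meridian λ₀ = 6×19 − 183 = -69°.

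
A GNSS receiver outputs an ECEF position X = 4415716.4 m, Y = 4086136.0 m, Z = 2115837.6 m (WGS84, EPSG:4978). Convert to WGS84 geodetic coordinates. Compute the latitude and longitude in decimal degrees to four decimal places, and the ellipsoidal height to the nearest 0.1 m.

lat 19.4969°, lon 42.7800°, h 1674.2 m

λ = atan2(Y, X) = 42.77999967°; p = √(X²+Y²) = 6016232.9 m.
Bowring's method on WGS84 (a = 6378137 m, b = 6356752.314 m) gives φ = 19.49690014°, h = 1674.179 m.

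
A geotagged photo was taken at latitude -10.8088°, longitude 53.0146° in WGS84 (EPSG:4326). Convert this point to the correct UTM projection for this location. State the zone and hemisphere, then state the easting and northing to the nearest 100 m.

Zone 39S: E 720300 m, N 8804400 m

Longitude 53.0146° lies in the 6° band [48°, 54°), giving zone 39; latitude is south of the equator, so 39S.
Zone 39 central meridian λ₀ = 6×39 − 183 = 51°; Δλ = +2.0146°.
Transverse Mercator on WGS84 with k₀ = 0.9996 gives E = 720265.746 m, N = 8804435.081 m.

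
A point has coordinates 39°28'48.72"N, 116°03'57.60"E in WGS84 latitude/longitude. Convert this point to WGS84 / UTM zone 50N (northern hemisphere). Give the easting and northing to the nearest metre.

E 419672 m, N 4370483 m

Zone 50 central meridian λ₀ = 6×50 − 183 = 117°; Δλ = -0.9340°.
Transverse Mercator on WGS84 with k₀ = 0.9996 gives E = 419672.132 m, N = 4370483.399 m.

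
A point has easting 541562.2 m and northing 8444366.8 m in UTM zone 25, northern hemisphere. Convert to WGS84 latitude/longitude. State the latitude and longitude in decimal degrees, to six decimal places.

Zone 25N: λ₀ = -33°, k₀ = 0.9996, false easting 500000 m.
Meridian distance M = (N − FN)/k₀ = 8447745.9 m.
Inverse transverse Mercator on WGS84 gives φ = 76.07739999°, λ = -31.45240047°.

lat 76.077400°, lon -31.452400°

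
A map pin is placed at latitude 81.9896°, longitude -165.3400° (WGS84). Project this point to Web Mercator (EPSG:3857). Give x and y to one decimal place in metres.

x -18405564.6 m, y 16959483.7 m

Web Mercator is spherical with R = a = 6378137 m.
x = R·λ = 6378137 × -2.885727385 = -18405564.608 m.
y = R·ln tan(π/4 + φ/2) = 6378137 × 2.659002735 = 16959483.730 m.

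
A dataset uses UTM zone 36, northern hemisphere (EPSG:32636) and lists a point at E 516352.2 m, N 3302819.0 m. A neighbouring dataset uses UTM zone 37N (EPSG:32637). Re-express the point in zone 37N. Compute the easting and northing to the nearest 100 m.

UTM 36N → geographic: φ = 29.85579976°, λ = 33.16930041°.
UTM 37N (λ₀ = 39°) forward: E = -63662.439 m, N = 3317115.950 m.

E -63700 m, N 3317100 m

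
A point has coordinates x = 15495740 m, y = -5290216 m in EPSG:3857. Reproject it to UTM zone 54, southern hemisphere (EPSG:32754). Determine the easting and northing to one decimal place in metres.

Web Mercator inverse (R = 6378137 m) → φ = -42.85690085°, λ = 139.20060081°.
UTM 54S forward: E = 352992.190 m, N = 5253505.533 m.

E 352992.2 m, N 5253505.5 m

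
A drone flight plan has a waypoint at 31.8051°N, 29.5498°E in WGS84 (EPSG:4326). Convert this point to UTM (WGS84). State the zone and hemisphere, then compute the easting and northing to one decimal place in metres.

Zone 35N: E 741386.0 m, N 3521664.7 m

Longitude 29.5498° lies in the 6° band [24°, 30°), giving zone 35; latitude is north of the equator, so 35N.
Zone 35 central meridian λ₀ = 6×35 − 183 = 27°; Δλ = +2.5498°.
Transverse Mercator on WGS84 with k₀ = 0.9996 gives E = 741385.985 m, N = 3521664.738 m.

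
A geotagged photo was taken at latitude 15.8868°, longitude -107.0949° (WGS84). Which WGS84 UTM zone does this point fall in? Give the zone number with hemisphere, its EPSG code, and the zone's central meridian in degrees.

UTM zone = ⌊(λ + 180)/6⌋ + 1; -107.0949° ∈ [-108°, -102°) → zone 13.
Hemisphere: N (φ ≥ 0).
Central meridian λ₀ = 6×13 − 183 = -105°.
EPSG code: 32613.

Zone 13N (EPSG:32613), central meridian -105°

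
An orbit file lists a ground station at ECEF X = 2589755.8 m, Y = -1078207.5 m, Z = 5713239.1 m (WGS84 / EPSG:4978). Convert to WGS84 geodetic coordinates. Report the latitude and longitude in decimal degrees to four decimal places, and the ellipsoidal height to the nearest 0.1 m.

lat 64.0005°, lon -22.6037°, h 3893.8 m

λ = atan2(Y, X) = -22.60369969°; p = √(X²+Y²) = 2805239.1 m.
Bowring's method on WGS84 (a = 6378137 m, b = 6356752.314 m) gives φ = 64.00049975°, h = 3893.804 m.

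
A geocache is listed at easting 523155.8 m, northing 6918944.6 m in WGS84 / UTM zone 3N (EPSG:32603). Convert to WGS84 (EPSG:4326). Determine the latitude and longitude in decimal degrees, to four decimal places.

lat 62.4011°, lon -164.5520°

Zone 3N: λ₀ = -165°, k₀ = 0.9996, false easting 500000 m.
Meridian distance M = (N − FN)/k₀ = 6921713.3 m.
Inverse transverse Mercator on WGS84 gives φ = 62.40109982°, λ = -164.55200049°.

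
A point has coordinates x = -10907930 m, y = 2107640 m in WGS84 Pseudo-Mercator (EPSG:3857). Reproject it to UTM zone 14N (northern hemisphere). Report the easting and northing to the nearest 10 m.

Web Mercator inverse (R = 6378137 m) → φ = 18.59779889°, λ = -97.98760237°.
UTM 14N forward: E = 606812.592 m, N = 2056626.728 m.

E 606810 m, N 2056630 m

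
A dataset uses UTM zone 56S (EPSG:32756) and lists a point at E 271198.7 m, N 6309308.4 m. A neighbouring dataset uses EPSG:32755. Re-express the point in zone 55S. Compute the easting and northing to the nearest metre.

E 829703 m, N 6306403 m

UTM 56S → geographic: φ = -33.33109960°, λ = 150.54179989°.
UTM 55S (λ₀ = 147°) forward: E = 829702.675 m, N = 6306402.611 m.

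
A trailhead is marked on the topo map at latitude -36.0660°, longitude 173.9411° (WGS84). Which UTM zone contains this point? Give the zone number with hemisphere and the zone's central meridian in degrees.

Zone 59S, central meridian 171°

UTM zone = ⌊(λ + 180)/6⌋ + 1; 173.9411° ∈ [168°, 174°) → zone 59.
Hemisphere: S (φ < 0).
Central meridian λ₀ = 6×59 − 183 = 171°.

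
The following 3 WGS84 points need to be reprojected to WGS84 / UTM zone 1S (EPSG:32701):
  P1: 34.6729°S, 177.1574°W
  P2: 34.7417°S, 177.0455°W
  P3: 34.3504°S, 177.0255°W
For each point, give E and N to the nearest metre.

P1: E 485580 m, N 6163219 m; P2: E 495835 m, N 6155600 m; P3: E 497655 m, N 6198991 m

UTM zone 1S: λ₀ = -177°, k₀ = 0.9996.
P1 (-34.6729°, -177.1574°) → (485580.061, 6163218.836) m.
P2 (-34.7417°, -177.0455°) → (495835.045, 6155599.871) m.
P3 (-34.3504°, -177.0255°) → (497654.843, 6198990.961) m.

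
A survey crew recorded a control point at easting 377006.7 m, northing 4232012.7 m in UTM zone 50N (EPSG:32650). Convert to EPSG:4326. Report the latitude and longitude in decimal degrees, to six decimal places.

Zone 50N: λ₀ = 117°, k₀ = 0.9996, false easting 500000 m.
Meridian distance M = (N − FN)/k₀ = 4233706.2 m.
Inverse transverse Mercator on WGS84 gives φ = 38.22770020°, λ = 115.59479978°.

lat 38.227700°, lon 115.594800°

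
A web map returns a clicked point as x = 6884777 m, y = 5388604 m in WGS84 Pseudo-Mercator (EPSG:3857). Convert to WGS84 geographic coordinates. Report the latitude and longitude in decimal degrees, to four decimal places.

lat 43.5014°, lon 61.8470°

R = 6378137 m. λ = x/R = 61.84700407°.
φ = 2·arctan(exp(y/R)) − 90° = 2·arctan(2.32764) − 90° = 43.50139918°.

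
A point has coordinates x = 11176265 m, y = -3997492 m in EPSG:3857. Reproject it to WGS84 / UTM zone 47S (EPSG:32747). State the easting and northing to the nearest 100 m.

E 629500 m, N 6262900 m

Web Mercator inverse (R = 6378137 m) → φ = -33.76650292°, λ = 100.39809669°.
UTM 47S forward: E = 629468.341 m, N = 6262855.160 m.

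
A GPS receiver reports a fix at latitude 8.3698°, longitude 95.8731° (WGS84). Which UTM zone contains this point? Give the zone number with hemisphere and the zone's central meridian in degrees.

Zone 46N, central meridian 93°

UTM zone = ⌊(λ + 180)/6⌋ + 1; 95.8731° ∈ [90°, 96°) → zone 46.
Hemisphere: N (φ ≥ 0).
Central meridian λ₀ = 6×46 − 183 = 93°.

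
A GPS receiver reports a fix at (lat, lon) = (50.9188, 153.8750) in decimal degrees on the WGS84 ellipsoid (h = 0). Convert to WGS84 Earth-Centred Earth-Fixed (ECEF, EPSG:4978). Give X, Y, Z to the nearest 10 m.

WGS84: a = 6378137 m, e² = 0.006694380; N(φ) = a/√(1−e²sin²φ) = 6391040.201 m.
X = (N+h)·cosφ·cosλ = -3617421.391 m; Y = (N+h)·cosφ·sinλ = 1774114.081 m; Z = (N(1−e²)+h)·sinφ = 4927854.810 m.

X -3617420 m, Y 1774110 m, Z 4927850 m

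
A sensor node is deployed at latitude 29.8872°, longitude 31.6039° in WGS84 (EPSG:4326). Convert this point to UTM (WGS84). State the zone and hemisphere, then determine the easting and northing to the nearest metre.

Zone 36N: E 365191 m, N 3307105 m

Longitude 31.6039° lies in the 6° band [30°, 36°), giving zone 36; latitude is north of the equator, so 36N.
Zone 36 central meridian λ₀ = 6×36 − 183 = 33°; Δλ = -1.3961°.
Transverse Mercator on WGS84 with k₀ = 0.9996 gives E = 365190.601 m, N = 3307104.816 m.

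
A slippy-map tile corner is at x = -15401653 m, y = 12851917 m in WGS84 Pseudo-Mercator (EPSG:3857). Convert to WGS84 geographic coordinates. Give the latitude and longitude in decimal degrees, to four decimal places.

lat 74.8121°, lon -138.3554°

R = 6378137 m. λ = x/R = -138.35540291°.
φ = 2·arctan(exp(y/R)) − 90° = 2·arctan(7.50069) − 90° = 74.81210067°.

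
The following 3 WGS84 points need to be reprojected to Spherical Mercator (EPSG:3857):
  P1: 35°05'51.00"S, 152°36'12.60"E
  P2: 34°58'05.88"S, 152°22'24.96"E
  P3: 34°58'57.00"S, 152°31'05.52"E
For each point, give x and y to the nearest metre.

P1: x 16987744 m, y -4177139 m; P2: x 16962152 m, y -4159574 m; P3: x 16978248 m, y -4161503 m

Web Mercator: x = R·λ, y = R·ln tan(π/4+φ/2), R = 6378137 m.
P1 (-35.0975°, 152.6035°) → (16987743.913, -4177138.911) m.
P2 (-34.9683°, 152.3736°) → (16962151.562, -4159574.075) m.
P3 (-34.9825°, 152.5182°) → (16978248.361, -4161503.218) m.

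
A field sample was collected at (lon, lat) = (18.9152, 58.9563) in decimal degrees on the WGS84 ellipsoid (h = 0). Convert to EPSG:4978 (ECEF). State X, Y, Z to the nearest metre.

WGS84: a = 6378137 m, e² = 0.006694380; N(φ) = a/√(1−e²sin²φ) = 6393866.367 m.
X = (N+h)·cosφ·cosλ = 3119209.535 m; Y = (N+h)·cosφ·sinλ = 1068868.703 m; Z = (N(1−e²)+h)·sinφ = 5441427.433 m.

X 3119210 m, Y 1068869 m, Z 5441427 m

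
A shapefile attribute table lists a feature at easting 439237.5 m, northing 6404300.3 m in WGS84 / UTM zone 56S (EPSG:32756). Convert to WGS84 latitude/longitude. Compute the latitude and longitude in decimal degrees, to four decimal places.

Zone 56S: λ₀ = 153°, k₀ = 0.9996, false easting 500000 m, false northing 10000000 m.
Meridian distance M = (N − FN)/k₀ = -3597138.6 m.
Inverse transverse Mercator on WGS84 gives φ = -32.49689964°, λ = 152.35319989°.

lat -32.4969°, lon 152.3532°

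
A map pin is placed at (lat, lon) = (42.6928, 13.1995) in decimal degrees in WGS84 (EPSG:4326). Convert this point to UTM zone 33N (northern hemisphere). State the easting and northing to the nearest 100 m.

Zone 33 central meridian λ₀ = 6×33 − 183 = 15°; Δλ = -1.8005°.
Transverse Mercator on WGS84 with k₀ = 0.9996 gives E = 352513.224 m, N = 4728273.274 m.

E 352500 m, N 4728300 m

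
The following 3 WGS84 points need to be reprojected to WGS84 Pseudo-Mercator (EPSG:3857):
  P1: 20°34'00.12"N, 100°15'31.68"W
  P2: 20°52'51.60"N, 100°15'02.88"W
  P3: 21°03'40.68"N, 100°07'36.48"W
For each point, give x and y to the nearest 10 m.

Web Mercator: x = R·λ, y = R·ln tan(π/4+φ/2), R = 6378137 m.
P1 (20.5667°, -100.2588°) → (-11160758.564, 2340286.550) m.
P2 (20.8810°, -100.2508°) → (-11159868.008, 2377694.753) m.
P3 (21.0613°, -100.1268°) → (-11146064.391, 2399189.461) m.

P1: x -11160760 m, y 2340290 m; P2: x -11159870 m, y 2377690 m; P3: x -11146060 m, y 2399190 m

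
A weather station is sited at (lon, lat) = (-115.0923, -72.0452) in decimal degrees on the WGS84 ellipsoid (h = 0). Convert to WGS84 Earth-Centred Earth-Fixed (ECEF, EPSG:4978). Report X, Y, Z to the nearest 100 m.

WGS84: a = 6378137 m, e² = 0.006694380; N(φ) = a/√(1−e²sin²φ) = 6397545.322 m.
X = (N+h)·cosφ·cosλ = -836344.736 m; Y = (N+h)·cosφ·sinλ = -1786029.626 m; Z = (N(1−e²)+h)·sinφ = -6045242.972 m.

X -836300 m, Y -1786000 m, Z -6045200 m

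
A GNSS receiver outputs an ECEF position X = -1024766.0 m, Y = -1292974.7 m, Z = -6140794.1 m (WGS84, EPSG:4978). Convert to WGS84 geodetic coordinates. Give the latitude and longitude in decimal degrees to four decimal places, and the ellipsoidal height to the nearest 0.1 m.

λ = atan2(Y, X) = -128.39909861°; p = √(X²+Y²) = 1649826.9 m.
Bowring's method on WGS84 (a = 6378137 m, b = 6356752.314 m) gives φ = -75.05779992°, h = 374.438 m.

lat -75.0578°, lon -128.3991°, h 374.4 m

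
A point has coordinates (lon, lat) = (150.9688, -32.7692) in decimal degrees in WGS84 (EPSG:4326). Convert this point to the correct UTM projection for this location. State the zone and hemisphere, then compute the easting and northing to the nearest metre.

Zone 56S: E 309745 m, N 6372473 m

Longitude 150.9688° lies in the 6° band [150°, 156°), giving zone 56; latitude is south of the equator, so 56S.
Zone 56 central meridian λ₀ = 6×56 − 183 = 153°; Δλ = -2.0312°.
Transverse Mercator on WGS84 with k₀ = 0.9996 gives E = 309744.644 m, N = 6372473.303 m.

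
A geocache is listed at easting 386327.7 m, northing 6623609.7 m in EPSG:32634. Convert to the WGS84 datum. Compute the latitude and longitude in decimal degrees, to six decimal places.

lat 59.734800°, lon 18.978000°

Zone 34N: λ₀ = 21°, k₀ = 0.9996, false easting 500000 m.
Meridian distance M = (N − FN)/k₀ = 6626260.2 m.
Inverse transverse Mercator on WGS84 gives φ = 59.73479968°, λ = 18.97799997°.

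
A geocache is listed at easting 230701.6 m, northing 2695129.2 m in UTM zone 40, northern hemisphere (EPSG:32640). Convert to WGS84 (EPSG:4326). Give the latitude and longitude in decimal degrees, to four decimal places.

lat 24.3462°, lon 54.3458°

Zone 40N: λ₀ = 57°, k₀ = 0.9996, false easting 500000 m.
Meridian distance M = (N − FN)/k₀ = 2696207.7 m.
Inverse transverse Mercator on WGS84 gives φ = 24.34619971°, λ = 54.34580048°.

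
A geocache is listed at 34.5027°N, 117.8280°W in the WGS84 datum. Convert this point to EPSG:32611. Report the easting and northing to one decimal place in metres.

E 423988.4 m, N 3818207.8 m

Zone 11 central meridian λ₀ = 6×11 − 183 = -117°; Δλ = -0.8280°.
Transverse Mercator on WGS84 with k₀ = 0.9996 gives E = 423988.407 m, N = 3818207.767 m.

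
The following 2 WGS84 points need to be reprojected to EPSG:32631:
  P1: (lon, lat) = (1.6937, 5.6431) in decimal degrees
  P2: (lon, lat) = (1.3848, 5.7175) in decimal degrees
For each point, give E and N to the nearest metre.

P1: E 355329 m, N 623915 m; P2: E 321133 m, N 632228 m

UTM zone 31N: λ₀ = 3°, k₀ = 0.9996.
P1 (5.6431°, 1.6937°) → (355328.908, 623914.506) m.
P2 (5.7175°, 1.3848°) → (321133.489, 632227.780) m.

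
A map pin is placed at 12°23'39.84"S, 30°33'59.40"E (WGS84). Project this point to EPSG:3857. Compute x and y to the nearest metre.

x 3402647 m, y -1390627 m

Web Mercator is spherical with R = a = 6378137 m.
x = R·λ = 6378137 × 0.533486066 = 3402647.215 m.
y = R·ln tan(π/4 + φ/2) = 6378137 × -0.218030263 = -1390626.890 m.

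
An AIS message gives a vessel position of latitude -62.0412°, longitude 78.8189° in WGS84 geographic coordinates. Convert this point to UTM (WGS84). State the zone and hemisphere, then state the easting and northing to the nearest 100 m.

Zone 44S: E 385900 m, N 3119300 m

Longitude 78.8189° lies in the 6° band [78°, 84°), giving zone 44; latitude is south of the equator, so 44S.
Zone 44 central meridian λ₀ = 6×44 − 183 = 81°; Δλ = -2.1811°.
Transverse Mercator on WGS84 with k₀ = 0.9996 gives E = 385929.636 m, N = 3119312.013 m.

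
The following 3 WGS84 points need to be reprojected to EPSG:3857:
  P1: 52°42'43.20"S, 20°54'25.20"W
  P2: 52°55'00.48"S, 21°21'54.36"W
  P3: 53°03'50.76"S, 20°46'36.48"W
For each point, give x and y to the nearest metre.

Web Mercator: x = R·λ, y = R·ln tan(π/4+φ/2), R = 6378137 m.
P1 (-52.7120°, -20.9070°) → (-2327356.594, -6929902.382) m.
P2 (-52.9168°, -21.3651°) → (-2378352.053, -6967622.976) m.
P3 (-53.0641°, -20.7768°) → (-2312862.796, -6994863.498) m.

P1: x -2327357 m, y -6929902 m; P2: x -2378352 m, y -6967623 m; P3: x -2312863 m, y -6994863 m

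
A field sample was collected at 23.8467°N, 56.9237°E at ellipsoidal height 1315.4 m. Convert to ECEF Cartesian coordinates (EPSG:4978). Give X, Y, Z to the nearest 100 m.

WGS84: a = 6378137 m, e² = 0.006694380; N(φ) = a/√(1−e²sin²φ) = 6381629.358 m.
X = (N+h)·cosφ·cosλ = 3186139.450 m; Y = (N+h)·cosφ·sinλ = 4891950.047 m; Z = (N(1−e²)+h)·sinφ = 2563294.858 m.

X 3186100 m, Y 4892000 m, Z 2563300 m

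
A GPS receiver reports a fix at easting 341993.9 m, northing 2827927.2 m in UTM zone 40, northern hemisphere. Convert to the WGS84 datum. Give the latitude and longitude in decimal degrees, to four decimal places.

lat 25.5603°, lon 55.4271°

Zone 40N: λ₀ = 57°, k₀ = 0.9996, false easting 500000 m.
Meridian distance M = (N − FN)/k₀ = 2829058.8 m.
Inverse transverse Mercator on WGS84 gives φ = 25.56029970°, λ = 55.42709973°.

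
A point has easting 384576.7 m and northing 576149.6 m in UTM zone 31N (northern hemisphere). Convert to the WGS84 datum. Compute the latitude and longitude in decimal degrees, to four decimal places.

Zone 31N: λ₀ = 3°, k₀ = 0.9996, false easting 500000 m.
Meridian distance M = (N − FN)/k₀ = 576380.2 m.
Inverse transverse Mercator on WGS84 gives φ = 5.21159988°, λ = 1.95849962°.

lat 5.2116°, lon 1.9585°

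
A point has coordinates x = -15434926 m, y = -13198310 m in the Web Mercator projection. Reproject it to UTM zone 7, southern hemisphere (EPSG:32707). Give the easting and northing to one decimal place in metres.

Web Mercator inverse (R = 6378137 m) → φ = -75.60629963°, λ = -138.65429935°.
UTM 7S forward: E = 565073.469 m, N = 1607453.836 m.

E 565073.5 m, N 1607453.8 m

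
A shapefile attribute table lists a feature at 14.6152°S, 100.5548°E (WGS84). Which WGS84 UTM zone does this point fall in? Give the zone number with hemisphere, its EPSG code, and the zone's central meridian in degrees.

UTM zone = ⌊(λ + 180)/6⌋ + 1; 100.5548° ∈ [96°, 102°) → zone 47.
Hemisphere: S (φ < 0).
Central meridian λ₀ = 6×47 − 183 = 99°.
EPSG code: 32747.

Zone 47S (EPSG:32747), central meridian 99°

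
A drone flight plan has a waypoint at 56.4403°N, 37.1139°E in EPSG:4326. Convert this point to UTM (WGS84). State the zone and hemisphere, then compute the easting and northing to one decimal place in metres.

Zone 37N: E 383717.1 m, N 6256680.7 m

Longitude 37.1139° lies in the 6° band [36°, 42°), giving zone 37; latitude is north of the equator, so 37N.
Zone 37 central meridian λ₀ = 6×37 − 183 = 39°; Δλ = -1.8861°.
Transverse Mercator on WGS84 with k₀ = 0.9996 gives E = 383717.086 m, N = 6256680.680 m.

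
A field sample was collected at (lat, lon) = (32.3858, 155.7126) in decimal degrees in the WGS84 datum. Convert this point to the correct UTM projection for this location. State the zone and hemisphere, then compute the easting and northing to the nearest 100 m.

Longitude 155.7126° lies in the 6° band [150°, 156°), giving zone 56; latitude is north of the equator, so 56N.
Zone 56 central meridian λ₀ = 6×56 − 183 = 153°; Δλ = +2.7126°.
Transverse Mercator on WGS84 with k₀ = 0.9996 gives E = 755181.847 m, N = 3586436.971 m.

Zone 56N: E 755200 m, N 3586400 m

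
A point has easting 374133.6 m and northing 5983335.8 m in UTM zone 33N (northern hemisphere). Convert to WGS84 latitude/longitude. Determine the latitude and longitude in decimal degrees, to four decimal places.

Zone 33N: λ₀ = 15°, k₀ = 0.9996, false easting 500000 m.
Meridian distance M = (N − FN)/k₀ = 5985730.1 m.
Inverse transverse Mercator on WGS84 gives φ = 53.98299963°, λ = 13.08049940°.

lat 53.9830°, lon 13.0805°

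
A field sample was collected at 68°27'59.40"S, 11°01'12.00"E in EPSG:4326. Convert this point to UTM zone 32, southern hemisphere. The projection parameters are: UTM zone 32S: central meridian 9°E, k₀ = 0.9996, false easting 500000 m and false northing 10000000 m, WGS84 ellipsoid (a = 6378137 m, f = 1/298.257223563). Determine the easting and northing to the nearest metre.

Zone 32 central meridian λ₀ = 6×32 − 183 = 9°; Δλ = +2.0200°.
Transverse Mercator on WGS84 with k₀ = 0.9996 gives E = 582730.203 m, N = 2403766.884 m.

E 582730 m, N 2403767 m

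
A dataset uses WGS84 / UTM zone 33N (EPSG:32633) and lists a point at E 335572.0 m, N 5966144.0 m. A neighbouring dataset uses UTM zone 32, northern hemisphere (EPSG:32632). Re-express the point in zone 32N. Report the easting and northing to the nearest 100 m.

E 730500 m, N 5968900 m

UTM 33N → geographic: φ = 53.81780018°, λ = 12.50220027°.
UTM 32N (λ₀ = 9°) forward: E = 730525.445 m, N = 5968940.019 m.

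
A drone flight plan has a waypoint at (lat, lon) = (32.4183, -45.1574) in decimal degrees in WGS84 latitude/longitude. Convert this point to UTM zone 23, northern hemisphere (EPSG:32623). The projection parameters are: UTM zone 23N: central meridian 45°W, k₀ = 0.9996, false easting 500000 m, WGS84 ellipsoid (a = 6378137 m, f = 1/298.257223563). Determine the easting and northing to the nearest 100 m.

E 485200 m, N 3586800 m

Zone 23 central meridian λ₀ = 6×23 − 183 = -45°; Δλ = -0.1574°.
Transverse Mercator on WGS84 with k₀ = 0.9996 gives E = 485200.614 m, N = 3586813.524 m.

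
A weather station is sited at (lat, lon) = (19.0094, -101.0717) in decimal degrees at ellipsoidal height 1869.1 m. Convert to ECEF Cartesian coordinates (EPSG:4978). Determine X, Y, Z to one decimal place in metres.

WGS84: a = 6378137 m, e² = 0.006694380; N(φ) = a/√(1−e²sin²φ) = 6380403.226 m.
X = (N+h)·cosφ·cosλ = -1158794.288 m; Y = (N+h)·cosφ·sinλ = -5921905.037 m; Z = (N(1−e²)+h)·sinφ = 2064942.062 m.

X -1158794.3 m, Y -5921905.0 m, Z 2064942.1 m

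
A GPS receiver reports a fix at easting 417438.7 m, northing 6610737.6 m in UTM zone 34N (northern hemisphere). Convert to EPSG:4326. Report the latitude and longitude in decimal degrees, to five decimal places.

Zone 34N: λ₀ = 21°, k₀ = 0.9996, false easting 500000 m.
Meridian distance M = (N − FN)/k₀ = 6613383.0 m.
Inverse transverse Mercator on WGS84 gives φ = 59.62659967°, λ = 19.53619994°.

lat 59.62660°, lon 19.53620°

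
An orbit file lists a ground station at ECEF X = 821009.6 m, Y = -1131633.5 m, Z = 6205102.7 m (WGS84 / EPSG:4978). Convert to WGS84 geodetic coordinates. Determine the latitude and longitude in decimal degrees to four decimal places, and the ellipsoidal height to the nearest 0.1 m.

lat 77.3848°, lon -54.0388°, h 2875.9 m

λ = atan2(Y, X) = -54.03879980°; p = √(X²+Y²) = 1398088.4 m.
Bowring's method on WGS84 (a = 6378137 m, b = 6356752.314 m) gives φ = 77.38480024°, h = 2875.926 m.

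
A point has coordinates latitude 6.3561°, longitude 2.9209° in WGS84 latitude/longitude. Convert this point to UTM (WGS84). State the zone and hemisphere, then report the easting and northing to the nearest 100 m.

Longitude 2.9209° lies in the 6° band [0°, 6°), giving zone 31; latitude is north of the equator, so 31N.
Zone 31 central meridian λ₀ = 6×31 − 183 = 3°; Δλ = -0.0791°.
Transverse Mercator on WGS84 with k₀ = 0.9996 gives E = 491251.893 m, N = 702569.565 m.

Zone 31N: E 491300 m, N 702600 m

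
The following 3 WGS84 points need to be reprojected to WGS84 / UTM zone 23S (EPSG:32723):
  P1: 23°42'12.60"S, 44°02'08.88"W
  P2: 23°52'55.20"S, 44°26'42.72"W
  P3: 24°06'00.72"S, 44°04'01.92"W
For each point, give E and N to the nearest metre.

P1: E 598296 m, N 7378267 m; P2: E 556481 m, N 7358727 m; P3: E 594805 m, N 7334365 m

UTM zone 23S: λ₀ = -45°, k₀ = 0.9996.
P1 (-23.7035°, -44.0358°) → (598296.359, 7378266.991) m.
P2 (-23.8820°, -44.4452°) → (556481.235, 7358726.891) m.
P3 (-24.1002°, -44.0672°) → (594805.297, 7334364.710) m.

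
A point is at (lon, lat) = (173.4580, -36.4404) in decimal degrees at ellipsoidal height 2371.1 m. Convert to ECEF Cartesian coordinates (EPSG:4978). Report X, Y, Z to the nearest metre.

WGS84: a = 6378137 m, e² = 0.006694380; N(φ) = a/√(1−e²sin²φ) = 6385682.659 m.
X = (N+h)·cosφ·cosλ = -5105568.383 m; Y = (N+h)·cosφ·sinλ = 585497.517 m; Z = (N(1−e²)+h)·sinφ = -3769024.454 m.

X -5105568 m, Y 585498 m, Z -3769024 m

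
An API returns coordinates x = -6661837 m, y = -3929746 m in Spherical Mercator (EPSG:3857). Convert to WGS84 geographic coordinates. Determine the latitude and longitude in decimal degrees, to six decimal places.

R = 6378137 m. λ = x/R = -59.84429997°.
φ = 2·arctan(exp(y/R)) − 90° = 2·arctan(0.54003) − 90° = -33.25910098°.

lat -33.259101°, lon -59.844300°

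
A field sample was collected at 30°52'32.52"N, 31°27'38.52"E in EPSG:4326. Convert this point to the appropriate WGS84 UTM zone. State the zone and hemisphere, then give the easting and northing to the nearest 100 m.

Zone 36N: E 352900 m, N 3416800 m

Longitude 31.4607° lies in the 6° band [30°, 36°), giving zone 36; latitude is north of the equator, so 36N.
Zone 36 central meridian λ₀ = 6×36 − 183 = 33°; Δλ = -1.5393°.
Transverse Mercator on WGS84 with k₀ = 0.9996 gives E = 352850.385 m, N = 3416841.029 m.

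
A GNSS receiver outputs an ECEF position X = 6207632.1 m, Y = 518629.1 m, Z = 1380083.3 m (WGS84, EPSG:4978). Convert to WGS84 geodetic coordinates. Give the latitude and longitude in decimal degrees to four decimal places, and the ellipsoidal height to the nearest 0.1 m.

lat 12.5735°, lon 4.7758°, h 3174.2 m

λ = atan2(Y, X) = 4.77579980°; p = √(X²+Y²) = 6229259.4 m.
Bowring's method on WGS84 (a = 6378137 m, b = 6356752.314 m) gives φ = 12.57350016°, h = 3174.164 m.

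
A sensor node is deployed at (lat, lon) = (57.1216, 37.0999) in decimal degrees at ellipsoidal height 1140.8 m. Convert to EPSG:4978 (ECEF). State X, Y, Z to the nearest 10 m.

WGS84: a = 6378137 m, e² = 0.006694380; N(φ) = a/√(1−e²sin²φ) = 6393247.980 m.
X = (N+h)·cosφ·cosλ = 2768612.361 m; Y = (N+h)·cosφ·sinλ = 2093877.487 m; Z = (N(1−e²)+h)·sinφ = 5334221.340 m.

X 2768610 m, Y 2093880 m, Z 5334220 m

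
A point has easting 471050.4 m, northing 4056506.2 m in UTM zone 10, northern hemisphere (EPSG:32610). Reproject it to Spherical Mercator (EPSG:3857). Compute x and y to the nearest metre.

x -13728354 m, y 4390946 m

Unproject from UTM 10N (λ₀ = -123°) → φ = 36.65370039°, λ = -123.32390044°.
Web Mercator (R = 6378137 m): x = -13728353.799 m, y = 4390946.385 m.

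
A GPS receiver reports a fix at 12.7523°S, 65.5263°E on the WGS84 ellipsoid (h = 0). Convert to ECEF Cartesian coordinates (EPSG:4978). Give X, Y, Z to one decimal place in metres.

WGS84: a = 6378137 m, e² = 0.006694380; N(φ) = a/√(1−e²sin²φ) = 6379177.469 m.
X = (N+h)·cosφ·cosλ = 2577549.804 m; Y = (N+h)·cosφ·sinλ = 5662803.746 m; Z = (N(1−e²)+h)·sinφ = -1398691.390 m.

X 2577549.8 m, Y 5662803.7 m, Z -1398691.4 m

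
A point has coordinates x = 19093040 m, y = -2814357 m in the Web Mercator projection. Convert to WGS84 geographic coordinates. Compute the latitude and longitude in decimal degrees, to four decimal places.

R = 6378137 m. λ = x/R = 171.51569652°.
φ = 2·arctan(exp(y/R)) − 90° = 2·arctan(0.64323) − 90° = -24.49920110°.

lat -24.4992°, lon 171.5157°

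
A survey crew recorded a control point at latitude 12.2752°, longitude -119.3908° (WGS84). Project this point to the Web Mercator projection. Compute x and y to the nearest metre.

Web Mercator is spherical with R = a = 6378137 m.
x = R·λ = 6378137 × -2.083762557 = -13290523.061 m.
y = R·ln tan(π/4 + φ/2) = 6378137 × 0.215900671 = 1377044.058 m.

x -13290523 m, y 1377044 m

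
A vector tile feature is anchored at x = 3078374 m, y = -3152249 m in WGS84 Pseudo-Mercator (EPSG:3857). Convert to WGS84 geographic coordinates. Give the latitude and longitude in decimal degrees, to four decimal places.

R = 6378137 m. λ = x/R = 27.65350414°.
φ = 2·arctan(exp(y/R)) − 90° = 2·arctan(0.61004) − 90° = -27.23009813°.

lat -27.2301°, lon 27.6535°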